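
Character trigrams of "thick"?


Word: "thick" (length 5)
Number of trigrams = 5 - 3 + 1 = 3
  Position 0: "thi"
  Position 1: "hic"
  Position 2: "ick"
Trigrams = "thi", "hic", "ick"


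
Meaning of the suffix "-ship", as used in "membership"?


Suffix: -ship
As in: membership -> member + -ship
Meaning = state / position


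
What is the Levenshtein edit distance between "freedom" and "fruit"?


Word 1: "freedom" (length 7)
Word 2: "fruit" (length 5)
One optimal edit sequence (insert/delete/substitute each cost 1):
  1. keep 'f'
  2. keep 'r'
  3. delete 'e'  (+1)
  4. delete 'e'  (+1)
  5. substitute 'd' -> 'u'  (+1)
  6. substitute 'o' -> 'i'  (+1)
  7. substitute 'm' -> 't'  (+1)
Total edit operations: 5
Edit distance = 5


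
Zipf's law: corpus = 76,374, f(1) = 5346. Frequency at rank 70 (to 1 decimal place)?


Zipf's law: f(r) = f(1) / r
f(1) = 5346
f(70) = 5346 / 70
= 76.4 occurrences


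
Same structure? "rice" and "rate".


Pattern of "rice": [0, 1, 2, 3]
Pattern of "rate": [0, 1, 2, 3]
Patterns match
Same pattern = Yes


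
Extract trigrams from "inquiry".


Word: "inquiry" (length 7)
Number of trigrams = 7 - 3 + 1 = 5
  Position 0: "inq"
  Position 1: "nqu"
  Position 2: "qui"
  Position 3: "uir"
  Position 4: "iry"
Trigrams = "inq", "nqu", "qui", "uir", "iry"


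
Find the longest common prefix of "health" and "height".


Word 1: "health"
Word 2: "height"
Comparing from start:
  Pos 0: 'h' == 'h'
  Pos 1: 'e' == 'e'
  Pos 2: 'a' != 'i' (stop)
LCP = "he" (length 2)


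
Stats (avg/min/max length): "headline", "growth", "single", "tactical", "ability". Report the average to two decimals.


Lengths: "headline"=8, "growth"=6, "single"=6, "tactical"=8, "ability"=7
Sum = 35, Count = 5
Average = 35/5 = 7.00
= avg=7.00, min=6, max=8


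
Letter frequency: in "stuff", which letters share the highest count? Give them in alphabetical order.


Word: "stuff"
Letter counts:
  'f': 2
  's': 1
  't': 1
  'u': 1
Maximum count = 2
Most frequent = 'f' (2 times each)


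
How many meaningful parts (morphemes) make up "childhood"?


Word: "childhood"
Morphemes: child / -hood
Each morpheme carries meaning
= 2 morphemes


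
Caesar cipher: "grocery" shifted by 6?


Word: "grocery"
Shift: 6
Each letter → (letter + shift) mod 26:
  'g' (6) + 6 = 12 → 'm'
  'r' (17) + 6 = 23 → 'x'
  'o' (14) + 6 = 20 → 'u'
  'c' (2) + 6 = 8 → 'i'
  'e' (4) + 6 = 10 → 'k'
  'r' (17) + 6 = 23 → 'x'
  'y' (24) + 6 = 4 → 'e'
Result = "mxuikxe"


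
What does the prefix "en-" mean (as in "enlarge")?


Prefix: en-
As in: enlarge -> en- + large
Meaning = cause to / put into


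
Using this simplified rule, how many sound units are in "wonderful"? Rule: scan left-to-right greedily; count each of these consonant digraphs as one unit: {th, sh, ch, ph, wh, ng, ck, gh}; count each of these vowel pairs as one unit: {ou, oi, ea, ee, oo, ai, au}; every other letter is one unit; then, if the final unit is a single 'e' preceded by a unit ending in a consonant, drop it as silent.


Word: "wonderful" (9 letters)
Left-to-right scan:
  [1] 'w' (letter)
  [2] 'o' (letter)
  [3] 'n' (letter)
  [4] 'd' (letter)
  [5] 'e' (letter)
  [6] 'r' (letter)
  [7] 'f' (letter)
  [8] 'u' (letter)
  [9] 'l' (letter)
Units from scan: 9
Sound units = 9 units


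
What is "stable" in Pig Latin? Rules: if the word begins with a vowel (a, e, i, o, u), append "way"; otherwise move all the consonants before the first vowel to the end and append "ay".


Word: "stable"
Starts with consonant(s) → move to end, add 'ay'
Consonant cluster: "st"
Pig Latin = "ablestay"


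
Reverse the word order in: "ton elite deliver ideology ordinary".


Original: "ton elite deliver ideology ordinary"
Words (1..n): ton | elite | deliver | ideology | ordinary
Reversed (n..1): ordinary | ideology | deliver | elite | ton
Result = "ordinary ideology deliver elite ton"


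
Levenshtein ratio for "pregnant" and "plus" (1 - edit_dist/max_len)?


Word 1: "pregnant" (length 8)
Word 2: "plus" (length 4)
One optimal edit sequence:
  1. keep 'p'
  2. delete 'r'  (+1)
  3. delete 'e'  (+1)
  4. delete 'g'  (+1)
  5. delete 'n'  (+1)
  6. substitute 'a' -> 'l'  (+1)
  7. substitute 'n' -> 'u'  (+1)
  8. substitute 't' -> 's'  (+1)
Edit distance = 7
Max length = max(8, 4) = 8
Similarity = 1 - 7/8
= 0.1250


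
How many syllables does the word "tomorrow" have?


Word: "tomorrow"
Syllable breakdown: to / mor / row
Counting: 3 parts
= 3 syllables


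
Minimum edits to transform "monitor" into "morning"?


Word 1: "monitor" (length 7)
Word 2: "morning" (length 7)
One optimal edit sequence (insert/delete/substitute each cost 1):
  1. keep 'm'
  2. keep 'o'
  3. insert 'r'  (+1)
  4. keep 'n'
  5. keep 'i'
  6. delete 't'  (+1)
  7. substitute 'o' -> 'n'  (+1)
  8. substitute 'r' -> 'g'  (+1)
Total edit operations: 4
Edit distance = 4


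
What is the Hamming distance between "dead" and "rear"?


Comparing character by character (same length = 4):
  Pos 0: 'd' vs 'r' !=
  Pos 1: 'e' vs 'e' =
  Pos 2: 'a' vs 'a' =
  Pos 3: 'd' vs 'r' !=
Hamming distance = 2


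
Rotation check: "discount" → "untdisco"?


Word: "discount", Candidate: "untdisco"
Method: check if candidate is substring of word+word
"discountdiscount" contains "untdisco"? Yes
Is rotation = Yes


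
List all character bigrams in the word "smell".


Word: "smell" (length 5)
Number of bigrams = 5 - 2 + 1 = 4
  Position 0: "sm"
  Position 1: "me"
  Position 2: "el"
  Position 3: "ll"
Bigrams = "sm", "me", "el", "ll"


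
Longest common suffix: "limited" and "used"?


Word 1: "limited"
Word 2: "used"
Comparing from end:
  Pos -1: 'd' == 'd'
  Pos -2: 'e' == 'e'
  Pos -3: 't' != 's' (stop)
LCS = "ed" (length 2)


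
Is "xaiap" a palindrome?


Word: "xaiap"
Reversed: "paiax"
Forward == Backward? xaiap != paiax
Palindrome = No


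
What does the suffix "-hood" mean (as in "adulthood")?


Suffix: -hood
As in: adulthood -> adult + -hood
Meaning = state / condition


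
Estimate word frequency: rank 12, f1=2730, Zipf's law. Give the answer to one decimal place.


Zipf's law: f(r) = f(1) / r
f(1) = 2730
f(12) = 2730 / 12
= 227.5 occurrences


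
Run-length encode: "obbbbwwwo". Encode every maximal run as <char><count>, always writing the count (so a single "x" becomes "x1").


String: "obbbbwwwo"
Scanning for consecutive runs:
  'o' x 1
  'b' x 4
  'w' x 3
  'o' x 1
RLE = "o1b4w3o1"


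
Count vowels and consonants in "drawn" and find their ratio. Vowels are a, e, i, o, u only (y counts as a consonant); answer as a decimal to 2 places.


Word: "drawn"
Vowels (a,e,i,o,u): 1
Consonants: 4
Ratio = 1/4
= 0.25


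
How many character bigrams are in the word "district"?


Word: "district" (length 8)
Number of 2-grams = length - 2 + 1 = 8 - 2 + 1
= 7


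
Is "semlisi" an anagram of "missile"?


Word 1: "missile" → sorted: eiilmss
Word 2: "semlisi" → sorted: eiilmss
Same letters? eiilmss == eiilmss
Anagram = Yes


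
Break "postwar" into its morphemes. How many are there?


Word: "postwar"
Morphemes: post- / war
Each morpheme carries meaning
= 2 morphemes


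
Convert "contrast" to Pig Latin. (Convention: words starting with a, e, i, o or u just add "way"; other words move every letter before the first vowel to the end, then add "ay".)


Word: "contrast"
Starts with consonant(s) → move to end, add 'ay'
Consonant cluster: "c"
Pig Latin = "ontrastcay"


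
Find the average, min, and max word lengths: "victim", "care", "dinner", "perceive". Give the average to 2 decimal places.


Lengths: "victim"=6, "care"=4, "dinner"=6, "perceive"=8
Sum = 24, Count = 4
Average = 24/4 = 6.00
= avg=6.00, min=4, max=8


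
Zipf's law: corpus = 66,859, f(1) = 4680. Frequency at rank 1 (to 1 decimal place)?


Zipf's law: f(r) = f(1) / r
f(1) = 4680
f(1) = 4680 / 1
= 4680.0 occurrences


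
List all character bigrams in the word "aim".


Word: "aim" (length 3)
Number of bigrams = 3 - 2 + 1 = 2
  Position 0: "ai"
  Position 1: "im"
Bigrams = "ai", "im"


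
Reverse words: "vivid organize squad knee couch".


Original: "vivid organize squad knee couch"
Words (1..n): vivid | organize | squad | knee | couch
Reversed (n..1): couch | knee | squad | organize | vivid
Result = "couch knee squad organize vivid"


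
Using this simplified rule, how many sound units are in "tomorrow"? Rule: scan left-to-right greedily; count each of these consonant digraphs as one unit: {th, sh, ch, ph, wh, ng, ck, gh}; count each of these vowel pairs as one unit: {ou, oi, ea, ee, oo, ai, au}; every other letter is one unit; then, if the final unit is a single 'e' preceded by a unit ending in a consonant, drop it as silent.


Word: "tomorrow" (8 letters)
Left-to-right scan:
  1. 't' (letter)
  2. 'o' (letter)
  3. 'm' (letter)
  4. 'o' (letter)
  5. 'r' (letter)
  6. 'r' (letter)
  7. 'o' (letter)
  8. 'w' (letter)
Units from scan: 8
Sound units = 8 units


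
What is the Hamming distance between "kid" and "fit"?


Comparing character by character (same length = 3):
  Pos 0: 'k' vs 'f' !=
  Pos 1: 'i' vs 'i' =
  Pos 2: 'd' vs 't' !=
Hamming distance = 2


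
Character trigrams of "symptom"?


Word: "symptom" (length 7)
Number of trigrams = 7 - 3 + 1 = 5
  Position 0: "sym"
  Position 1: "ymp"
  Position 2: "mpt"
  Position 3: "pto"
  Position 4: "tom"
Trigrams = "sym", "ymp", "mpt", "pto", "tom"


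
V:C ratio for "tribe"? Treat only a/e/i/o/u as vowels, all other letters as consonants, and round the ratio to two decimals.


Word: "tribe"
Vowels (a,e,i,o,u): 2
Consonants: 3
Ratio = 2/3
= 0.67


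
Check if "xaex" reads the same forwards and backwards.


Word: "xaex"
Reversed: "xeax"
Forward == Backward? xaex != xeax
Palindrome = No


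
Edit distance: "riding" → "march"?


Word 1: "riding" (length 6)
Word 2: "march" (length 5)
One optimal edit sequence (insert/delete/substitute each cost 1):
  1. delete 'r'  (+1)
  2. substitute 'i' -> 'm'  (+1)
  3. substitute 'd' -> 'a'  (+1)
  4. substitute 'i' -> 'r'  (+1)
  5. substitute 'n' -> 'c'  (+1)
  6. substitute 'g' -> 'h'  (+1)
Total edit operations: 6
Edit distance = 6


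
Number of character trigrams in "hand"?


Word: "hand" (length 4)
Number of 3-grams = length - 3 + 1 = 4 - 3 + 1
= 2


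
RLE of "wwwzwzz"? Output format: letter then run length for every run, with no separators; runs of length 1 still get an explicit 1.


String: "wwwzwzz"
Scanning for consecutive runs:
  'w' x 3
  'z' x 1
  'w' x 1
  'z' x 2
RLE = "w3z1w1z2"


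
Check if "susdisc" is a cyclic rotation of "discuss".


Word: "discuss", Candidate: "susdisc"
Method: check if candidate is substring of word+word
"discussdiscuss" contains "susdisc"? No
Is rotation = No


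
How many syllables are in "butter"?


Word: "butter"
Syllable breakdown: but / ter
Counting: 2 parts
= 2 syllables


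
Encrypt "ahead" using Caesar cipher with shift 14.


Word: "ahead"
Shift: 14
Each letter → (letter + shift) mod 26:
  'a' (0) + 14 = 14 → 'o'
  'h' (7) + 14 = 21 → 'v'
  'e' (4) + 14 = 18 → 's'
  'a' (0) + 14 = 14 → 'o'
  'd' (3) + 14 = 17 → 'r'
Result = "ovsor"


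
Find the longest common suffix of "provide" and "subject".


Word 1: "provide"
Word 2: "subject"
Comparing from end:
  Pos -1: 'e' != 't' (stop)
LCS = "" (length 0)


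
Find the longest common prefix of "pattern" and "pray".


Word 1: "pattern"
Word 2: "pray"
Comparing from start:
  Pos 0: 'p' == 'p'
  Pos 1: 'a' != 'r' (stop)
LCP = "p" (length 1)


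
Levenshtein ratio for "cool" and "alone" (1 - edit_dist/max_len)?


Word 1: "cool" (length 4)
Word 2: "alone" (length 5)
One optimal edit sequence:
  1. insert 'a'  (+1)
  2. substitute 'c' -> 'l'  (+1)
  3. keep 'o'
  4. substitute 'o' -> 'n'  (+1)
  5. substitute 'l' -> 'e'  (+1)
Edit distance = 4
Max length = max(4, 5) = 5
Similarity = 1 - 4/5
= 0.2000


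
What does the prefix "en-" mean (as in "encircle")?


Prefix: en-
As in: encircle -> en- + circle
Meaning = cause to / put into


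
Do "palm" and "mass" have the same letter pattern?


Pattern of "palm": [0, 1, 2, 3]
Pattern of "mass": [0, 1, 2, 2]
Patterns do not match
Same pattern = No


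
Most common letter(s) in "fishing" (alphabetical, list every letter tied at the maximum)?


Word: "fishing"
Letter counts:
  'f': 1
  'g': 1
  'h': 1
  'i': 2
  'n': 1
  's': 1
Maximum count = 2
Most frequent = 'i' (2 times each)


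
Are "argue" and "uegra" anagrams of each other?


Word 1: "argue" → sorted: aegru
Word 2: "uegra" → sorted: aegru
Same letters? aegru == aegru
Anagram = Yes


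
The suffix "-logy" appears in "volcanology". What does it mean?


Suffix: -logy
Example: volcanology = volcano + -logy
Meaning = study of


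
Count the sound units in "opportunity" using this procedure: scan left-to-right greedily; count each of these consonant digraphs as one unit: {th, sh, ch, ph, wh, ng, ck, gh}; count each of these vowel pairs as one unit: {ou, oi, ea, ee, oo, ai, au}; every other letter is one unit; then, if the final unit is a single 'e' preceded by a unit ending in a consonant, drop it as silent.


Word: "opportunity" (11 letters)
Left-to-right scan:
  [1] 'o' (letter)
  [2] 'p' (letter)
  [3] 'p' (letter)
  [4] 'o' (letter)
  [5] 'r' (letter)
  [6] 't' (letter)
  [7] 'u' (letter)
  [8] 'n' (letter)
  [9] 'i' (letter)
  [10] 't' (letter)
  [11] 'y' (letter)
Units from scan: 11
Sound units = 11 units


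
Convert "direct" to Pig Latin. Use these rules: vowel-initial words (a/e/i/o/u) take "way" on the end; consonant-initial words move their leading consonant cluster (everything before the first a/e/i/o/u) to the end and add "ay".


Word: "direct"
Starts with consonant(s) → move to end, add 'ay'
Consonant cluster: "d"
Pig Latin = "irectday"


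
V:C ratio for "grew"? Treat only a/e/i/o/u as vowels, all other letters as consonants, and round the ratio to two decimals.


Word: "grew"
Vowels (a,e,i,o,u): 1
Consonants: 3
Ratio = 1/3
= 0.33


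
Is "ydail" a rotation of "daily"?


Word: "daily", Candidate: "ydail"
Method: check if candidate is substring of word+word
"dailydaily" contains "ydail"? Yes
Is rotation = Yes


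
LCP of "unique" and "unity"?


Word 1: "unique"
Word 2: "unity"
Comparing from start:
  Pos 0: 'u' == 'u'
  Pos 1: 'n' == 'n'
  Pos 2: 'i' == 'i'
  Pos 3: 'q' != 't' (stop)
LCP = "uni" (length 3)


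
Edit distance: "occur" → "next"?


Word 1: "occur" (length 5)
Word 2: "next" (length 4)
One optimal edit sequence (insert/delete/substitute each cost 1):
  1. delete 'o'  (+1)
  2. substitute 'c' -> 'n'  (+1)
  3. substitute 'c' -> 'e'  (+1)
  4. substitute 'u' -> 'x'  (+1)
  5. substitute 'r' -> 't'  (+1)
Total edit operations: 5
Edit distance = 5


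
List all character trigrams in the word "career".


Word: "career" (length 6)
Number of trigrams = 6 - 3 + 1 = 4
  Position 0: "car"
  Position 1: "are"
  Position 2: "ree"
  Position 3: "eer"
Trigrams = "car", "are", "ree", "eer"


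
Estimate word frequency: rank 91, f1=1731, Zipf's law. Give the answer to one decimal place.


Zipf's law: f(r) = f(1) / r
f(1) = 1731
f(91) = 1731 / 91
= 19.0 occurrences


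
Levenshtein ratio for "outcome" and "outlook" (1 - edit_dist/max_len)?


Word 1: "outcome" (length 7)
Word 2: "outlook" (length 7)
One optimal edit sequence:
  1. keep 'o'
  2. keep 'u'
  3. keep 't'
  4. substitute 'c' -> 'l'  (+1)
  5. keep 'o'
  6. substitute 'm' -> 'o'  (+1)
  7. substitute 'e' -> 'k'  (+1)
Edit distance = 3
Max length = max(7, 7) = 7
Similarity = 1 - 3/7
= 0.5714


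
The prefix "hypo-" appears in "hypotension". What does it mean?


Prefix: hypo-
Example: hypotension = hypo- + tension
Meaning = under / below normal


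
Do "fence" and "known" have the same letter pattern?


Pattern of "fence": [0, 1, 2, 3, 1]
Pattern of "known": [0, 1, 2, 3, 1]
Patterns match
Same pattern = Yes


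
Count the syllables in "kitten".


Word: "kitten"
Syllable breakdown: kit / ten
Counting: 2 parts
= 2 syllables


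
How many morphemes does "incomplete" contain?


Word: "incomplete"
Morphemes: in- / complete
Each morpheme carries meaning
= 2 morphemes


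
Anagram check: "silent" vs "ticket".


Word 1: "silent" → sorted: eilnst
Word 2: "ticket" → sorted: ceiktt
Same letters? eilnst != ceiktt
Anagram = No


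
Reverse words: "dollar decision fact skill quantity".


Original: "dollar decision fact skill quantity"
Words (1..n): dollar | decision | fact | skill | quantity
Reversed (n..1): quantity | skill | fact | decision | dollar
Result = "quantity skill fact decision dollar"


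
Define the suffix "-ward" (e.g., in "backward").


Suffix: -ward
Example: backward = back + -ward
Meaning = in the direction of


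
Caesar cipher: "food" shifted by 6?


Word: "food"
Shift: 6
Each letter → (letter + shift) mod 26:
  'f' (5) + 6 = 11 → 'l'
  'o' (14) + 6 = 20 → 'u'
  'o' (14) + 6 = 20 → 'u'
  'd' (3) + 6 = 9 → 'j'
Result = "luuj"


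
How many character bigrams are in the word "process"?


Word: "process" (length 7)
Number of 2-grams = length - 2 + 1 = 7 - 2 + 1
= 6


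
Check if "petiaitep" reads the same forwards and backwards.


Word: "petiaitep"
Reversed: "petiaitep"
Forward == Backward? petiaitep == petiaitep
Palindrome = Yes


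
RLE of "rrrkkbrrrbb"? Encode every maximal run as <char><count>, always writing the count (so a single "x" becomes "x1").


String: "rrrkkbrrrbb"
Scanning for consecutive runs:
  'r' x 3
  'k' x 2
  'b' x 1
  'r' x 3
  'b' x 2
RLE = "r3k2b1r3b2"


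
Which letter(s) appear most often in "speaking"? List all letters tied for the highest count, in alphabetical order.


Word: "speaking"
Letter counts:
  'a': 1
  'e': 1
  'g': 1
  'i': 1
  'k': 1
  'n': 1
  'p': 1
  's': 1
Maximum count = 1
Most frequent = 'a', 'e', 'g', 'i', 'k', 'n', 'p', 's' (1 time each)


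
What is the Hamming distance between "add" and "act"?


Comparing character by character (same length = 3):
  Pos 0: 'a' vs 'a' =
  Pos 1: 'd' vs 'c' !=
  Pos 2: 'd' vs 't' !=
Hamming distance = 2


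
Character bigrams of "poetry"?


Word: "poetry" (length 6)
Number of bigrams = 6 - 2 + 1 = 5
  Position 0: "po"
  Position 1: "oe"
  Position 2: "et"
  Position 3: "tr"
  Position 4: "ry"
Bigrams = "po", "oe", "et", "tr", "ry"


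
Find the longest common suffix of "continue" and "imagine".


Word 1: "continue"
Word 2: "imagine"
Comparing from end:
  Pos -1: 'e' == 'e'
  Pos -2: 'u' != 'n' (stop)
LCS = "e" (length 1)


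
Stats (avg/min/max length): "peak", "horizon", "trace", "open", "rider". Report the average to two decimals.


Lengths: "peak"=4, "horizon"=7, "trace"=5, "open"=4, "rider"=5
Sum = 25, Count = 5
Average = 25/5 = 5.00
= avg=5.00, min=4, max=7


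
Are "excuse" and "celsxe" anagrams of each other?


Word 1: "excuse" → sorted: ceesux
Word 2: "celsxe" → sorted: ceelsx
Same letters? ceesux != ceelsx
Anagram = No


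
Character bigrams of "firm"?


Word: "firm" (length 4)
Number of bigrams = 4 - 2 + 1 = 3
  Position 0: "fi"
  Position 1: "ir"
  Position 2: "rm"
Bigrams = "fi", "ir", "rm"


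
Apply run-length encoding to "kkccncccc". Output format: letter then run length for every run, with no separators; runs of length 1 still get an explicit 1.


String: "kkccncccc"
Scanning for consecutive runs:
  'k' x 2
  'c' x 2
  'n' x 1
  'c' x 4
RLE = "k2c2n1c4"


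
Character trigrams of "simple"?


Word: "simple" (length 6)
Number of trigrams = 6 - 3 + 1 = 4
  Position 0: "sim"
  Position 1: "imp"
  Position 2: "mpl"
  Position 3: "ple"
Trigrams = "sim", "imp", "mpl", "ple"


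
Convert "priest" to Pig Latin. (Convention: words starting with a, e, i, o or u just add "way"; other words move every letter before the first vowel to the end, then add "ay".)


Word: "priest"
Starts with consonant(s) → move to end, add 'ay'
Consonant cluster: "pr"
Pig Latin = "iestpray"


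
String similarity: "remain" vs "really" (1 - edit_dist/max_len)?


Word 1: "remain" (length 6)
Word 2: "really" (length 6)
One optimal edit sequence:
  1. keep 'r'
  2. keep 'e'
  3. substitute 'm' -> 'a'  (+1)
  4. substitute 'a' -> 'l'  (+1)
  5. substitute 'i' -> 'l'  (+1)
  6. substitute 'n' -> 'y'  (+1)
Edit distance = 4
Max length = max(6, 6) = 6
Similarity = 1 - 4/6
= 0.3333


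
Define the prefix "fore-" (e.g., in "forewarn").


Prefix: fore-
As in: forewarn -> fore- + warn
Meaning = before


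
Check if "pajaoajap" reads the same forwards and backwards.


Word: "pajaoajap"
Reversed: "pajaoajap"
Forward == Backward? pajaoajap == pajaoajap
Palindrome = Yes


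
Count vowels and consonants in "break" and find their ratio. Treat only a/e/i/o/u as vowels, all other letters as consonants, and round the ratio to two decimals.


Word: "break"
Vowels (a,e,i,o,u): 2
Consonants: 3
Ratio = 2/3
= 0.67


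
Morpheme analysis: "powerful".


Word: "powerful"
Morphemes: power / -ful
Each morpheme carries meaning
= 2 morphemes


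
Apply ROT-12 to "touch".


Word: "touch"
Shift: 12
Each letter → (letter + shift) mod 26:
  't' (19) + 12 = 5 → 'f'
  'o' (14) + 12 = 0 → 'a'
  'u' (20) + 12 = 6 → 'g'
  'c' (2) + 12 = 14 → 'o'
  'h' (7) + 12 = 19 → 't'
Result = "fagot"


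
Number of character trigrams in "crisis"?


Word: "crisis" (length 6)
Number of 3-grams = length - 3 + 1 = 6 - 3 + 1
= 4


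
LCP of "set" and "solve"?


Word 1: "set"
Word 2: "solve"
Comparing from start:
  Pos 0: 's' == 's'
  Pos 1: 'e' != 'o' (stop)
LCP = "s" (length 1)


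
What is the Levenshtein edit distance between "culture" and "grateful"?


Word 1: "culture" (length 7)
Word 2: "grateful" (length 8)
One optimal edit sequence (insert/delete/substitute each cost 1):
  1. substitute 'c' -> 'g'  (+1)
  2. substitute 'u' -> 'r'  (+1)
  3. substitute 'l' -> 'a'  (+1)
  4. keep 't'
  5. insert 'e'  (+1)
  6. substitute 'u' -> 'f'  (+1)
  7. substitute 'r' -> 'u'  (+1)
  8. substitute 'e' -> 'l'  (+1)
Total edit operations: 7
Edit distance = 7


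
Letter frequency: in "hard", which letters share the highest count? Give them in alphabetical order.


Word: "hard"
Letter counts:
  'a': 1
  'd': 1
  'h': 1
  'r': 1
Maximum count = 1
Most frequent = 'a', 'd', 'h', 'r' (1 time each)


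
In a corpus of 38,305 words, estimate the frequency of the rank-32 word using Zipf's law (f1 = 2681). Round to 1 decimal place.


Zipf's law: f(r) = f(1) / r
f(1) = 2681
f(32) = 2681 / 32
= 83.8 occurrences


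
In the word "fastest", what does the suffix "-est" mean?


Suffix: -est
As in: fastest -> fast + -est
Meaning = most


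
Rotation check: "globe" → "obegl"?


Word: "globe", Candidate: "obegl"
Method: check if candidate is substring of word+word
"globeglobe" contains "obegl"? Yes
Is rotation = Yes


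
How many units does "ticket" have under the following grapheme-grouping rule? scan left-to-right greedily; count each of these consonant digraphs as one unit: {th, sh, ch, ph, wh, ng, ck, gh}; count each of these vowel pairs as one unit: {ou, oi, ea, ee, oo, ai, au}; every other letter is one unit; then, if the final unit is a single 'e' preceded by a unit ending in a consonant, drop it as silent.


Word: "ticket" (6 letters)
Left-to-right scan:
  1. 't' (letter)
  2. 'i' (letter)
  3. 'ck' (digraph)
  4. 'e' (letter)
  5. 't' (letter)
Units from scan: 5
Sound units = 5 units


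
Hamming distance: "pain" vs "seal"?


Comparing character by character (same length = 4):
  Pos 0: 'p' vs 's' !=
  Pos 1: 'a' vs 'e' !=
  Pos 2: 'i' vs 'a' !=
  Pos 3: 'n' vs 'l' !=
Hamming distance = 4


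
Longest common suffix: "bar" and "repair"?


Word 1: "bar"
Word 2: "repair"
Comparing from end:
  Pos -1: 'r' == 'r'
  Pos -2: 'a' != 'i' (stop)
LCS = "r" (length 1)


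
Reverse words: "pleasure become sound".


Original: "pleasure become sound"
Words (1..n): pleasure | become | sound
Reversed (n..1): sound | become | pleasure
Result = "sound become pleasure"


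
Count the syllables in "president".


Word: "president"
Syllable breakdown: pres / i / dent
Counting: 3 parts
= 3 syllables


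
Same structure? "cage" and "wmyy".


Pattern of "cage": [0, 1, 2, 3]
Pattern of "wmyy": [0, 1, 2, 2]
Patterns do not match
Same pattern = No


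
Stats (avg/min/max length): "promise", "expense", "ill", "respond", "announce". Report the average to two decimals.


Lengths: "promise"=7, "expense"=7, "ill"=3, "respond"=7, "announce"=8
Sum = 32, Count = 5
Average = 32/5 = 6.40
= avg=6.40, min=3, max=8


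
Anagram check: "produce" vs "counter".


Word 1: "produce" → sorted: cdeopru
Word 2: "counter" → sorted: cenortu
Same letters? cdeopru != cenortu
Anagram = No


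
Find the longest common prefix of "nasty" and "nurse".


Word 1: "nasty"
Word 2: "nurse"
Comparing from start:
  Pos 0: 'n' == 'n'
  Pos 1: 'a' != 'u' (stop)
LCP = "n" (length 1)


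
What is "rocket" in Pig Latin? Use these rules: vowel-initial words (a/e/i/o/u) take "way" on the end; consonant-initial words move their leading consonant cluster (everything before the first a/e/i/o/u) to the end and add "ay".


Word: "rocket"
Starts with consonant(s) → move to end, add 'ay'
Consonant cluster: "r"
Pig Latin = "ocketray"


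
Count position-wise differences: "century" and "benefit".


Comparing character by character (same length = 7):
  Pos 0: 'c' vs 'b' !=
  Pos 1: 'e' vs 'e' =
  Pos 2: 'n' vs 'n' =
  Pos 3: 't' vs 'e' !=
  Pos 4: 'u' vs 'f' !=
  Pos 5: 'r' vs 'i' !=
  Pos 6: 'y' vs 't' !=
Hamming distance = 5


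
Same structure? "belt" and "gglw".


Pattern of "belt": [0, 1, 2, 3]
Pattern of "gglw": [0, 0, 1, 2]
Patterns do not match
Same pattern = No


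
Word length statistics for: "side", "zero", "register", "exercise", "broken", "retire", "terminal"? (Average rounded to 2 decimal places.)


Lengths: "side"=4, "zero"=4, "register"=8, "exercise"=8, "broken"=6, "retire"=6, "terminal"=8
Sum = 44, Count = 7
Average = 44/7 = 6.29
= avg=6.29, min=4, max=8


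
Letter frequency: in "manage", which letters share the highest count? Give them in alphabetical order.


Word: "manage"
Letter counts:
  'a': 2
  'e': 1
  'g': 1
  'm': 1
  'n': 1
Maximum count = 2
Most frequent = 'a' (2 times each)


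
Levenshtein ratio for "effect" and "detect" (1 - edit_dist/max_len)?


Word 1: "effect" (length 6)
Word 2: "detect" (length 6)
One optimal edit sequence:
  1. substitute 'e' -> 'd'  (+1)
  2. substitute 'f' -> 'e'  (+1)
  3. substitute 'f' -> 't'  (+1)
  4. keep 'e'
  5. keep 'c'
  6. keep 't'
Edit distance = 3
Max length = max(6, 6) = 6
Similarity = 1 - 3/6
= 0.5000


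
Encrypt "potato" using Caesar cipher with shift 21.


Word: "potato"
Shift: 21
Each letter → (letter + shift) mod 26:
  'p' (15) + 21 = 10 → 'k'
  'o' (14) + 21 = 9 → 'j'
  't' (19) + 21 = 14 → 'o'
  'a' (0) + 21 = 21 → 'v'
  't' (19) + 21 = 14 → 'o'
  'o' (14) + 21 = 9 → 'j'
Result = "kjovoj"


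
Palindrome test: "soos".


Word: "soos"
Reversed: "soos"
Forward == Backward? soos == soos
Palindrome = Yes


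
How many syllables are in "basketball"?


Word: "basketball"
Syllable breakdown: bas · ket · ball
Counting: 3 parts
= 3 syllables


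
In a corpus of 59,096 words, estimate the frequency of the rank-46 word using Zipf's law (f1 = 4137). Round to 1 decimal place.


Zipf's law: f(r) = f(1) / r
f(1) = 4137
f(46) = 4137 / 46
= 89.9 occurrences


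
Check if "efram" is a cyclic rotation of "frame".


Word: "frame", Candidate: "efram"
Method: check if candidate is substring of word+word
"frameframe" contains "efram"? Yes
Is rotation = Yes


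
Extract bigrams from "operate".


Word: "operate" (length 7)
Number of bigrams = 7 - 2 + 1 = 6
  Position 0: "op"
  Position 1: "pe"
  Position 2: "er"
  Position 3: "ra"
  Position 4: "at"
  Position 5: "te"
Bigrams = "op", "pe", "er", "ra", "at", "te"


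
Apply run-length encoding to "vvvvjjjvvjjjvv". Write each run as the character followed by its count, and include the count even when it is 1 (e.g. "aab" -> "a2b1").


String: "vvvvjjjvvjjjvv"
Scanning for consecutive runs:
  'v' x 4
  'j' x 3
  'v' x 2
  'j' x 3
  'v' x 2
RLE = "v4j3v2j3v2"


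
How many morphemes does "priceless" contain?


Word: "priceless"
Morphemes: price + -less
Each morpheme carries meaning
= 2 morphemes


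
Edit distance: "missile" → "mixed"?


Word 1: "missile" (length 7)
Word 2: "mixed" (length 5)
One optimal edit sequence (insert/delete/substitute each cost 1):
  1. keep 'm'
  2. keep 'i'
  3. delete 's'  (+1)
  4. delete 's'  (+1)
  5. substitute 'i' -> 'x'  (+1)
  6. substitute 'l' -> 'e'  (+1)
  7. substitute 'e' -> 'd'  (+1)
Total edit operations: 5
Edit distance = 5


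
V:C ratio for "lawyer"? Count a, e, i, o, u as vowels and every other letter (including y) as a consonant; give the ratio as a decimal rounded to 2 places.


Word: "lawyer"
Vowels (a,e,i,o,u): 2
Consonants: 4
Ratio = 2/4
= 0.50


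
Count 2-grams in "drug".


Word: "drug" (length 4)
Number of 2-grams = length - 2 + 1 = 4 - 2 + 1
= 3


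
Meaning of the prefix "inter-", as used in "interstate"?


Prefix: inter-
Example: interstate (inter- + state)
Meaning = between


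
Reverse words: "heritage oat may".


Original: "heritage oat may"
Words (1..n): heritage | oat | may
Reversed (n..1): may | oat | heritage
Result = "may oat heritage"


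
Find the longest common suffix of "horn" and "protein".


Word 1: "horn"
Word 2: "protein"
Comparing from end:
  Pos -1: 'n' == 'n'
  Pos -2: 'r' != 'i' (stop)
LCS = "n" (length 1)


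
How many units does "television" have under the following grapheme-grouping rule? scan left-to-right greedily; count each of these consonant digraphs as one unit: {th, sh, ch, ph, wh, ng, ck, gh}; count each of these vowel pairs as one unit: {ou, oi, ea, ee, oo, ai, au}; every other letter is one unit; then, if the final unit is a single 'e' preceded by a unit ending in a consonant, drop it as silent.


Word: "television" (10 letters)
Left-to-right scan:
  (1) 't' (letter)
  (2) 'e' (letter)
  (3) 'l' (letter)
  (4) 'e' (letter)
  (5) 'v' (letter)
  (6) 'i' (letter)
  (7) 's' (letter)
  (8) 'i' (letter)
  (9) 'o' (letter)
  (10) 'n' (letter)
Units from scan: 10
Sound units = 10 units


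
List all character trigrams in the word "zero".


Word: "zero" (length 4)
Number of trigrams = 4 - 3 + 1 = 2
  Position 0: "zer"
  Position 1: "ero"
Trigrams = "zer", "ero"


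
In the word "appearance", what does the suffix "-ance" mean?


Suffix: -ance
Example: appearance = appear + -ance
Meaning = state of


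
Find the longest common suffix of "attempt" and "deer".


Word 1: "attempt"
Word 2: "deer"
Comparing from end:
  Pos -1: 't' != 'r' (stop)
LCS = "" (length 0)


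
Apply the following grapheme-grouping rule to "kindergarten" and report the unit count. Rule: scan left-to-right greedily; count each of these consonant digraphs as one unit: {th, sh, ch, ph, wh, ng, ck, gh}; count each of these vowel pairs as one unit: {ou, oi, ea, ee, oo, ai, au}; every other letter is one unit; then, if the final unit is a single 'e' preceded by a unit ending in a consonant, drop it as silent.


Word: "kindergarten" (12 letters)
Left-to-right scan:
  [1] 'k' (letter)
  [2] 'i' (letter)
  [3] 'n' (letter)
  [4] 'd' (letter)
  [5] 'e' (letter)
  [6] 'r' (letter)
  [7] 'g' (letter)
  [8] 'a' (letter)
  [9] 'r' (letter)
  [10] 't' (letter)
  [11] 'e' (letter)
  [12] 'n' (letter)
Units from scan: 12
Sound units = 12 units


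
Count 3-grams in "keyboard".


Word: "keyboard" (length 8)
Number of 3-grams = length - 3 + 1 = 8 - 3 + 1
= 6


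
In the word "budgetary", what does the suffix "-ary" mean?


Suffix: -ary
As in: budgetary -> budget + -ary
Meaning = relating to


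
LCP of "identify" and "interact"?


Word 1: "identify"
Word 2: "interact"
Comparing from start:
  Pos 0: 'i' == 'i'
  Pos 1: 'd' != 'n' (stop)
LCP = "i" (length 1)


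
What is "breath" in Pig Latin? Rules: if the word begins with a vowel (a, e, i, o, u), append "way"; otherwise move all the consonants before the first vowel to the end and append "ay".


Word: "breath"
Starts with consonant(s) → move to end, add 'ay'
Consonant cluster: "br"
Pig Latin = "eathbray"


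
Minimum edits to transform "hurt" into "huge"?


Word 1: "hurt" (length 4)
Word 2: "huge" (length 4)
One optimal edit sequence (insert/delete/substitute each cost 1):
  1. keep 'h'
  2. keep 'u'
  3. substitute 'r' -> 'g'  (+1)
  4. substitute 't' -> 'e'  (+1)
Total edit operations: 2
Edit distance = 2


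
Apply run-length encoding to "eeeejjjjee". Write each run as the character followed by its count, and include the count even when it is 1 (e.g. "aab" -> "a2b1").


String: "eeeejjjjee"
Scanning for consecutive runs:
  'e' x 4
  'j' x 4
  'e' x 2
RLE = "e4j4e2"


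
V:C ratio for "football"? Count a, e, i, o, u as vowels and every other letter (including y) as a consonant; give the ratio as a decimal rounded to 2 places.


Word: "football"
Vowels (a,e,i,o,u): 3
Consonants: 5
Ratio = 3/5
= 0.60


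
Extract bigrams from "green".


Word: "green" (length 5)
Number of bigrams = 5 - 2 + 1 = 4
  Position 0: "gr"
  Position 1: "re"
  Position 2: "ee"
  Position 3: "en"
Bigrams = "gr", "re", "ee", "en"


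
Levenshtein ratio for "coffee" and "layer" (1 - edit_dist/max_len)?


Word 1: "coffee" (length 6)
Word 2: "layer" (length 5)
One optimal edit sequence:
  1. delete 'c'  (+1)
  2. substitute 'o' -> 'l'  (+1)
  3. substitute 'f' -> 'a'  (+1)
  4. substitute 'f' -> 'y'  (+1)
  5. keep 'e'
  6. substitute 'e' -> 'r'  (+1)
Edit distance = 5
Max length = max(6, 5) = 6
Similarity = 1 - 5/6
= 0.1667


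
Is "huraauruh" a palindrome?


Word: "huraauruh"
Reversed: "huruaaruh"
Forward == Backward? huraauruh != huruaaruh
Palindrome = No


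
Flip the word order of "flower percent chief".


Original: "flower percent chief"
Words (1..n): flower | percent | chief
Reversed (n..1): chief | percent | flower
Result = "chief percent flower"


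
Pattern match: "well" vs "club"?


Pattern of "well": [0, 1, 2, 2]
Pattern of "club": [0, 1, 2, 3]
Patterns do not match
Same pattern = No


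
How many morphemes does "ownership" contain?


Word: "ownership"
Morphemes: own / -er / -ship
Each morpheme carries meaning
= 3 morphemes


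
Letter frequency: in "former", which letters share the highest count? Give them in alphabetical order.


Word: "former"
Letter counts:
  'e': 1
  'f': 1
  'm': 1
  'o': 1
  'r': 2
Maximum count = 2
Most frequent = 'r' (2 times each)


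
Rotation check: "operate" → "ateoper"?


Word: "operate", Candidate: "ateoper"
Method: check if candidate is substring of word+word
"operateoperate" contains "ateoper"? Yes
Is rotation = Yes


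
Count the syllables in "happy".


Word: "happy"
Syllable breakdown: hap · py
Counting: 2 parts
= 2 syllables


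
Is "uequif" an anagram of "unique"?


Word 1: "unique" → sorted: einquu
Word 2: "uequif" → sorted: efiquu
Same letters? einquu != efiquu
Anagram = No


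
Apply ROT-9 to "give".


Word: "give"
Shift: 9
Each letter → (letter + shift) mod 26:
  'g' (6) + 9 = 15 → 'p'
  'i' (8) + 9 = 17 → 'r'
  'v' (21) + 9 = 4 → 'e'
  'e' (4) + 9 = 13 → 'n'
Result = "pren"


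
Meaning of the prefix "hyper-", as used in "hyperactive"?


Prefix: hyper-
As in: hyperactive -> hyper- + active
Meaning = over / excessive


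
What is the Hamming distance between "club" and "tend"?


Comparing character by character (same length = 4):
  Pos 0: 'c' vs 't' !=
  Pos 1: 'l' vs 'e' !=
  Pos 2: 'u' vs 'n' !=
  Pos 3: 'b' vs 'd' !=
Hamming distance = 4


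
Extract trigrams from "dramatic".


Word: "dramatic" (length 8)
Number of trigrams = 8 - 3 + 1 = 6
  Position 0: "dra"
  Position 1: "ram"
  Position 2: "ama"
  Position 3: "mat"
  Position 4: "ati"
  Position 5: "tic"
Trigrams = "dra", "ram", "ama", "mat", "ati", "tic"


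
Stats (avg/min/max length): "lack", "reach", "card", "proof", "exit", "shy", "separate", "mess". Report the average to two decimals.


Lengths: "lack"=4, "reach"=5, "card"=4, "proof"=5, "exit"=4, "shy"=3, "separate"=8, "mess"=4
Sum = 37, Count = 8
Average = 37/8 = 4.63
= avg=4.63, min=3, max=8


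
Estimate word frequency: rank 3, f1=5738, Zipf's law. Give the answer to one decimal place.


Zipf's law: f(r) = f(1) / r
f(1) = 5738
f(3) = 5738 / 3
= 1912.7 occurrences


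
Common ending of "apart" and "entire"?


Word 1: "apart"
Word 2: "entire"
Comparing from end:
  Pos -1: 't' != 'e' (stop)
LCS = "" (length 0)


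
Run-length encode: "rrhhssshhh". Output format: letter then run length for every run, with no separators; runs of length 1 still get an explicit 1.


String: "rrhhssshhh"
Scanning for consecutive runs:
  'r' x 2
  'h' x 2
  's' x 3
  'h' x 3
RLE = "r2h2s3h3"


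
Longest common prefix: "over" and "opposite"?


Word 1: "over"
Word 2: "opposite"
Comparing from start:
  Pos 0: 'o' == 'o'
  Pos 1: 'v' != 'p' (stop)
LCP = "o" (length 1)


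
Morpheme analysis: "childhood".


Word: "childhood"
Morphemes: child + -hood
Each morpheme carries meaning
= 2 morphemes


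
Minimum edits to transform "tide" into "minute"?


Word 1: "tide" (length 4)
Word 2: "minute" (length 6)
One optimal edit sequence (insert/delete/substitute each cost 1):
  1. substitute 't' -> 'm'  (+1)
  2. keep 'i'
  3. insert 'n'  (+1)
  4. insert 'u'  (+1)
  5. substitute 'd' -> 't'  (+1)
  6. keep 'e'
Total edit operations: 4
Edit distance = 4


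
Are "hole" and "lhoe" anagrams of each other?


Word 1: "hole" → sorted: ehlo
Word 2: "lhoe" → sorted: ehlo
Same letters? ehlo == ehlo
Anagram = Yes


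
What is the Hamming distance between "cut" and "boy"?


Comparing character by character (same length = 3):
  Pos 0: 'c' vs 'b' !=
  Pos 1: 'u' vs 'o' !=
  Pos 2: 't' vs 'y' !=
Hamming distance = 3


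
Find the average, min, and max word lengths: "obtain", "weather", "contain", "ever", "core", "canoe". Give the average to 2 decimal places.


Lengths: "obtain"=6, "weather"=7, "contain"=7, "ever"=4, "core"=4, "canoe"=5
Sum = 33, Count = 6
Average = 33/6 = 5.50
= avg=5.50, min=4, max=7


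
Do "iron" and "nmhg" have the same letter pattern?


Pattern of "iron": [0, 1, 2, 3]
Pattern of "nmhg": [0, 1, 2, 3]
Patterns match
Same pattern = Yes


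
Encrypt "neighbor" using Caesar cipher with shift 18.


Word: "neighbor"
Shift: 18
Each letter → (letter + shift) mod 26:
  'n' (13) + 18 = 5 → 'f'
  'e' (4) + 18 = 22 → 'w'
  'i' (8) + 18 = 0 → 'a'
  'g' (6) + 18 = 24 → 'y'
  'h' (7) + 18 = 25 → 'z'
  'b' (1) + 18 = 19 → 't'
  'o' (14) + 18 = 6 → 'g'
  'r' (17) + 18 = 9 → 'j'
Result = "fwayztgj"


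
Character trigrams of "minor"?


Word: "minor" (length 5)
Number of trigrams = 5 - 3 + 1 = 3
  Position 0: "min"
  Position 1: "ino"
  Position 2: "nor"
Trigrams = "min", "ino", "nor"


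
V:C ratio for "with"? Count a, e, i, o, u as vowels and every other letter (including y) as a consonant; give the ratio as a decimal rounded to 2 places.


Word: "with"
Vowels (a,e,i,o,u): 1
Consonants: 3
Ratio = 1/3
= 0.33


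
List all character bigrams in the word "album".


Word: "album" (length 5)
Number of bigrams = 5 - 2 + 1 = 4
  Position 0: "al"
  Position 1: "lb"
  Position 2: "bu"
  Position 3: "um"
Bigrams = "al", "lb", "bu", "um"


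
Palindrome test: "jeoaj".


Word: "jeoaj"
Reversed: "jaoej"
Forward == Backward? jeoaj != jaoej
Palindrome = No
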